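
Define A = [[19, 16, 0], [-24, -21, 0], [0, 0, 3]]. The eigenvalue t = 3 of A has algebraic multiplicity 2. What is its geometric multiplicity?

2

A − 3I = [[16, 16, 0], [-24, -24, 0], [0, 0, 0]].
This matrix has rank 1, so its null space has dimension 3 − 1 = 2.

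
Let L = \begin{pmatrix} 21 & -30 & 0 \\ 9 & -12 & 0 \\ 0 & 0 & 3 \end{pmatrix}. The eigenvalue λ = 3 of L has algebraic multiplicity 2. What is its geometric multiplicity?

L − 3I = [[18, -30, 0], [9, -15, 0], [0, 0, 0]].
This matrix has rank 1, so its null space has dimension 3 − 1 = 2.

2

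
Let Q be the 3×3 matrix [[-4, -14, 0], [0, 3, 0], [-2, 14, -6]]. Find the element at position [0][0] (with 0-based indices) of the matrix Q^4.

256

Characteristic polynomial: μ^3 + 7μ^2 - 6μ - 72 = (μ - 3)(μ + 4)(μ + 6), so the eigenvalues are -6, -4, 3.
μ=-4: eigenvector (1, 0, -1).
μ=-6: eigenvector (0, 0, 1).
μ=3: eigenvector (-2, 1, 2).
P = [[1, 0, -2], [0, 0, 1], [-1, 1, 2]], D = diag(-4, -6, 3), P⁻¹ = [[1, 2, 0], [1, 0, 1], [0, 1, 0]].
Q⁴ = P·diag(256, 1296, 81)·P⁻¹ = [[256, 350, 0], [0, 81, 0], [1040, -350, 1296]].
The requested entry is 256.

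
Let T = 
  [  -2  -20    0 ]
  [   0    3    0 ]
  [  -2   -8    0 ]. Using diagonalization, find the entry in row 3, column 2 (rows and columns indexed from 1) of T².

Characteristic polynomial: s^3 - s^2 - 6s = s(s - 3)(s + 2), so the eigenvalues are -2, 0, 3.
s=-2: eigenvector (1, 0, 1).
s=3: eigenvector (-4, 1, 0).
s=0: eigenvector (0, 0, 1).
P = [[1, -4, 0], [0, 1, 0], [1, 0, 1]], D = diag(-2, 3, 0), P⁻¹ = [[1, 4, 0], [0, 1, 0], [-1, -4, 1]].
T² = P·diag(4, 9, 0)·P⁻¹ = [[4, -20, 0], [0, 9, 0], [4, 16, 0]].
The requested entry is 16.

16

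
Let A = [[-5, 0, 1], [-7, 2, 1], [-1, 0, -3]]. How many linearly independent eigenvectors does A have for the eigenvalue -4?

A + 4I = [[-1, 0, 1], [-7, 6, 1], [-1, 0, 1]].
This matrix has rank 2, so its null space has dimension 3 − 2 = 1.

1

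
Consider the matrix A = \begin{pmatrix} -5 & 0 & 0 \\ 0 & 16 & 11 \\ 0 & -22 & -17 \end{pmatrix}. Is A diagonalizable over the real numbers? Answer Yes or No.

Characteristic polynomial: p(s) = s^3 + 6s^2 - 25s - 150 = (s - 5)(s + 5)(s + 6).
All 3 eigenvalues are distinct, so A is diagonalizable.

Yes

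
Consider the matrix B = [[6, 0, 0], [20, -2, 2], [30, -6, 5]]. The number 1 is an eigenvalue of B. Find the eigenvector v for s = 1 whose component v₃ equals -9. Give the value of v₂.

-6

B − 1I = [[5, 0, 0], [20, -3, 2], [30, -6, 4]].
Solving (B − 1I)v = 0 gives the eigenspace spanned by (0, -6, -9).
With v₃ = -9, v = (0, -6, -9), so v₂ = -6.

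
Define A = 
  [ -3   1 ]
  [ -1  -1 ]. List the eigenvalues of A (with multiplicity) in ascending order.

Characteristic polynomial: p(t) = t^2 + 4t + 4 = (t + 2)^2.
Roots (with multiplicity): -2, -2.

-2, -2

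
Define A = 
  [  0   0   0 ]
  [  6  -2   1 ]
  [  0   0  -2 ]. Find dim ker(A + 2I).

1

A + 2I = [[2, 0, 0], [6, 0, 1], [0, 0, 0]].
This matrix has rank 2, so its null space has dimension 3 − 2 = 1.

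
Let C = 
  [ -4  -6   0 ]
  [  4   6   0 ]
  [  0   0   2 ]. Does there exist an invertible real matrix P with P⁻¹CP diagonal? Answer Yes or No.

Yes

Characteristic polynomial: p(s) = s^3 - 4s^2 + 4s = s(s - 2)^2.
s = 2 has algebraic multiplicity 2; rank(C − 2I) = 1, so geometric multiplicity = 2.
Every eigenvalue has geometric = algebraic multiplicity, so C is diagonalizable.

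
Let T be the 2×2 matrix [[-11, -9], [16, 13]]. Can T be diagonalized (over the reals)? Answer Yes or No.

Characteristic polynomial: p(μ) = μ^2 - 2μ + 1 = (μ - 1)^2.
μ = 1 has algebraic multiplicity 2; rank(T − 1I) = 1, so geometric multiplicity = 1.
Geometric multiplicity < algebraic multiplicity, so T is not diagonalizable.

No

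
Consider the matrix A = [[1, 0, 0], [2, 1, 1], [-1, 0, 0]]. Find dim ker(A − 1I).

1

A − 1I = [[0, 0, 0], [2, 0, 1], [-1, 0, -1]].
This matrix has rank 2, so its null space has dimension 3 − 2 = 1.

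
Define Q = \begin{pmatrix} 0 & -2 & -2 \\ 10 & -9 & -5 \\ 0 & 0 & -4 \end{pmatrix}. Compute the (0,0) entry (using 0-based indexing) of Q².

Characteristic polynomial: λ^3 + 13λ^2 + 56λ + 80 = (λ + 4)^2(λ + 5), so the eigenvalues are -5, -4, -4.
λ=-4: eigenvector (1, 2, 0).
λ=-5: eigenvector (2, 5, 0).
λ=-4: eigenvector (0, -1, 1).
P = [[1, 2, 0], [2, 5, -1], [0, 0, 1]], D = diag(-4, -5, -4), P⁻¹ = [[5, -2, -2], [-2, 1, 1], [0, 0, 1]].
Q² = P·diag(16, 25, 16)·P⁻¹ = [[-20, 18, 18], [-90, 61, 45], [0, 0, 16]].
The requested entry is -20.

-20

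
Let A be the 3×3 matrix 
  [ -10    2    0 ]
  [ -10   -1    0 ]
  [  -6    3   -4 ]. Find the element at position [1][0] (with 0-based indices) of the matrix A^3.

Characteristic polynomial: r^3 + 15r^2 + 74r + 120 = (r + 4)(r + 5)(r + 6), so the eigenvalues are -6, -5, -4.
r=-6: eigenvector (1, 2, 0).
r=-5: eigenvector (2, 5, -3).
r=-4: eigenvector (0, 0, 1).
P = [[1, 2, 0], [2, 5, 0], [0, -3, 1]], D = diag(-6, -5, -4), P⁻¹ = [[5, -2, 0], [-2, 1, 0], [-6, 3, 1]].
A³ = P·diag(-216, -125, -64)·P⁻¹ = [[-580, 182, 0], [-910, 239, 0], [-366, 183, -64]].
The requested entry is -910.

-910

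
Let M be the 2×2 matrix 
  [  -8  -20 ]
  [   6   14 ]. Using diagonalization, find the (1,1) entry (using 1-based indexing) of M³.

Characteristic polynomial: μ^2 - 6μ + 8 = (μ - 4)(μ - 2), so the eigenvalues are 2, 4.
μ=4: eigenvector (-5, 3).
μ=2: eigenvector (-2, 1).
P = [[-5, -2], [3, 1]], D = diag(4, 2), P⁻¹ = [[1, 2], [-3, -5]].
M³ = P·diag(64, 8)·P⁻¹ = [[-272, -560], [168, 344]].
The requested entry is -272.

-272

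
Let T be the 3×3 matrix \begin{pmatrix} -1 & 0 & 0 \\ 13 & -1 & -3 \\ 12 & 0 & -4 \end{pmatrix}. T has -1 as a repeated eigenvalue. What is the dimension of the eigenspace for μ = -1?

1

T + 1I = [[0, 0, 0], [13, 0, -3], [12, 0, -3]].
This matrix has rank 2, so its null space has dimension 3 − 2 = 1.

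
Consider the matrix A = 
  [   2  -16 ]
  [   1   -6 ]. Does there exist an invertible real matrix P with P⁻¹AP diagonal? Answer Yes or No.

No

Characteristic polynomial: p(μ) = μ^2 + 4μ + 4 = (μ + 2)^2.
μ = -2 has algebraic multiplicity 2; rank(A + 2I) = 1, so geometric multiplicity = 1.
Geometric multiplicity < algebraic multiplicity, so A is not diagonalizable.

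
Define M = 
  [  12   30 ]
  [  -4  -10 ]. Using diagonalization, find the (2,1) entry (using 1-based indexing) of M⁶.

Characteristic polynomial: r^2 - 2r = r(r - 2), so the eigenvalues are 0, 2.
r=2: eigenvector (-3, 1).
r=0: eigenvector (-5, 2).
P = [[-3, -5], [1, 2]], D = diag(2, 0), P⁻¹ = [[-2, -5], [1, 3]].
M⁶ = P·diag(64, 0)·P⁻¹ = [[384, 960], [-128, -320]].
The requested entry is -128.

-128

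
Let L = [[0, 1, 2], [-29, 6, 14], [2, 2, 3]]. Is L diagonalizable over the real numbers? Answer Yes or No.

Characteristic polynomial: p(t) = t^3 - 9t^2 + 15t + 25 = (t - 5)^2(t + 1).
t = 5 has algebraic multiplicity 2; rank(L − 5I) = 2, so geometric multiplicity = 1.
Geometric multiplicity < algebraic multiplicity, so L is not diagonalizable.

No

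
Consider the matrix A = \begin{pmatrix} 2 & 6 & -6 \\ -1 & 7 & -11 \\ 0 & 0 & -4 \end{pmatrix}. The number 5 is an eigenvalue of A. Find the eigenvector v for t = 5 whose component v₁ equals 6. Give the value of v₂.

3

A − 5I = [[-3, 6, -6], [-1, 2, -11], [0, 0, -9]].
Solving (A − 5I)v = 0 gives the eigenspace spanned by (6, 3, 0).
With v₁ = 6, v = (6, 3, 0), so v₂ = 3.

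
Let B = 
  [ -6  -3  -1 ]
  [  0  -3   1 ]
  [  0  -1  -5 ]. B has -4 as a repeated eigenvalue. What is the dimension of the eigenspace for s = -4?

1

B + 4I = [[-2, -3, -1], [0, 1, 1], [0, -1, -1]].
This matrix has rank 2, so its null space has dimension 3 − 2 = 1.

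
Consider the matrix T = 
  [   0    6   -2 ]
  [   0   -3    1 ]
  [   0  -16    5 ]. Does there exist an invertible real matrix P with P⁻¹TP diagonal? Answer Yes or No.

Characteristic polynomial: p(μ) = μ^3 - 2μ^2 + μ = μ(μ - 1)^2.
μ = 1 has algebraic multiplicity 2; rank(T − 1I) = 2, so geometric multiplicity = 1.
Geometric multiplicity < algebraic multiplicity, so T is not diagonalizable.

No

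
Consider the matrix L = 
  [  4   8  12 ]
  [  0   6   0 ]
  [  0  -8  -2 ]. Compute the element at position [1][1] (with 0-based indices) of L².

Characteristic polynomial: r^3 - 8r^2 + 4r + 48 = (r - 6)(r - 4)(r + 2), so the eigenvalues are -2, 4, 6.
r=6: eigenvector (-2, 1, -1).
r=4: eigenvector (1, 0, 0).
r=-2: eigenvector (-2, 0, 1).
P = [[-2, 1, -2], [1, 0, 0], [-1, 0, 1]], D = diag(6, 4, -2), P⁻¹ = [[0, 1, 0], [1, 4, 2], [0, 1, 1]].
L² = P·diag(36, 16, 4)·P⁻¹ = [[16, -16, 24], [0, 36, 0], [0, -32, 4]].
The requested entry is 36.

36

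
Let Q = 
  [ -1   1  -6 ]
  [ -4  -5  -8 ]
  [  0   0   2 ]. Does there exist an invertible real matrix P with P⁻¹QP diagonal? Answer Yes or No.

No

Characteristic polynomial: p(s) = s^3 + 4s^2 - 3s - 18 = (s - 2)(s + 3)^2.
s = -3 has algebraic multiplicity 2; rank(Q + 3I) = 2, so geometric multiplicity = 1.
Geometric multiplicity < algebraic multiplicity, so Q is not diagonalizable.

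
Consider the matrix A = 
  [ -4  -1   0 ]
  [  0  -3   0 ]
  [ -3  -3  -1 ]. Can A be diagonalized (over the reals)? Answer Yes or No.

Characteristic polynomial: p(s) = s^3 + 8s^2 + 19s + 12 = (s + 1)(s + 3)(s + 4).
All 3 eigenvalues are distinct, so A is diagonalizable.

Yes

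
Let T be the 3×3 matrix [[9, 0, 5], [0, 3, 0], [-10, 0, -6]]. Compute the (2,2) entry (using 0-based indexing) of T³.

-66

Characteristic polynomial: s^3 - 6s^2 + 5s + 12 = (s - 4)(s - 3)(s + 1), so the eigenvalues are -1, 3, 4.
s=3: eigenvector (0, 1, 0).
s=4: eigenvector (1, 0, -1).
s=-1: eigenvector (-1, 0, 2).
P = [[0, 1, -1], [1, 0, 0], [0, -1, 2]], D = diag(3, 4, -1), P⁻¹ = [[0, 1, 0], [2, 0, 1], [1, 0, 1]].
T³ = P·diag(27, 64, -1)·P⁻¹ = [[129, 0, 65], [0, 27, 0], [-130, 0, -66]].
The requested entry is -66.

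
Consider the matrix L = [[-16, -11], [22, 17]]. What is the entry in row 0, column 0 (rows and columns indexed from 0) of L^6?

-15406

Characteristic polynomial: s^2 - s - 30 = (s - 6)(s + 5), so the eigenvalues are -5, 6.
s=-5: eigenvector (-1, 1).
s=6: eigenvector (-1, 2).
P = [[-1, -1], [1, 2]], D = diag(-5, 6), P⁻¹ = [[-2, -1], [1, 1]].
L⁶ = P·diag(15625, 46656)·P⁻¹ = [[-15406, -31031], [62062, 77687]].
The requested entry is -15406.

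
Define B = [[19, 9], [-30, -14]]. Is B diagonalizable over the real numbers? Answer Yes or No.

Characteristic polynomial: p(μ) = μ^2 - 5μ + 4 = (μ - 4)(μ - 1).
All 2 eigenvalues are distinct, so B is diagonalizable.

Yes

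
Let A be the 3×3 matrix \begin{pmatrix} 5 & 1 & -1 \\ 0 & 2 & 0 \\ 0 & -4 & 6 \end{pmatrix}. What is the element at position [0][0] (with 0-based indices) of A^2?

25

Characteristic polynomial: μ^3 - 13μ^2 + 52μ - 60 = (μ - 6)(μ - 5)(μ - 2), so the eigenvalues are 2, 5, 6.
μ=5: eigenvector (1, 0, 0).
μ=2: eigenvector (0, 1, 1).
μ=6: eigenvector (-1, 0, 1).
P = [[1, 0, -1], [0, 1, 0], [0, 1, 1]], D = diag(5, 2, 6), P⁻¹ = [[1, -1, 1], [0, 1, 0], [0, -1, 1]].
A² = P·diag(25, 4, 36)·P⁻¹ = [[25, 11, -11], [0, 4, 0], [0, -32, 36]].
The requested entry is 25.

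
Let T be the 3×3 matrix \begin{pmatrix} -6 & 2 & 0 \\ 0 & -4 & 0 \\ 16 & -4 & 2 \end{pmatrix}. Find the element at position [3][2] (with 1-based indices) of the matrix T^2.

Characteristic polynomial: r^3 + 8r^2 + 4r - 48 = (r - 2)(r + 4)(r + 6), so the eigenvalues are -6, -4, 2.
r=-6: eigenvector (1, 0, -2).
r=-4: eigenvector (1, 1, -2).
r=2: eigenvector (0, 0, 1).
P = [[1, 1, 0], [0, 1, 0], [-2, -2, 1]], D = diag(-6, -4, 2), P⁻¹ = [[1, -1, 0], [0, 1, 0], [2, 0, 1]].
T² = P·diag(36, 16, 4)·P⁻¹ = [[36, -20, 0], [0, 16, 0], [-64, 40, 4]].
The requested entry is 40.

40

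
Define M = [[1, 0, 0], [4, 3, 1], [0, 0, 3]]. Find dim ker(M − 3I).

1

M − 3I = [[-2, 0, 0], [4, 0, 1], [0, 0, 0]].
This matrix has rank 2, so its null space has dimension 3 − 2 = 1.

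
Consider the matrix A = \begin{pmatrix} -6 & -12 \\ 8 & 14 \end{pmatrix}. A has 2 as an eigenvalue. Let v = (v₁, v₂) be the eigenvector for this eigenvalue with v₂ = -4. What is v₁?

A − 2I = [[-8, -12], [8, 12]].
Solving (A − 2I)v = 0 gives the eigenspace spanned by (6, -4).
With v₂ = -4, v = (6, -4), so v₁ = 6.

6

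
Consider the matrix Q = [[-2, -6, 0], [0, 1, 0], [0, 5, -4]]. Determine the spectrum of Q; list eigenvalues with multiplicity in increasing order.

-4, -2, 1

Characteristic polynomial: p(μ) = μ^3 + 5μ^2 + 2μ - 8 = (μ - 1)(μ + 2)(μ + 4).
Roots (with multiplicity): -4, -2, 1.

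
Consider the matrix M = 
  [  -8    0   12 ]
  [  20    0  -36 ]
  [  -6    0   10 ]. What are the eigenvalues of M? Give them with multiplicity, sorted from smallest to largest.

Characteristic polynomial: p(r) = r^3 - 2r^2 - 8r = r(r - 4)(r + 2).
Roots (with multiplicity): -2, 0, 4.

-2, 0, 4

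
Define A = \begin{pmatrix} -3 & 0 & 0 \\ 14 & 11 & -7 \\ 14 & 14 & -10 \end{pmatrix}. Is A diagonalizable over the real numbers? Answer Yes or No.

Characteristic polynomial: p(r) = r^3 + 2r^2 - 15r - 36 = (r - 4)(r + 3)^2.
r = -3 has algebraic multiplicity 2; rank(A + 3I) = 1, so geometric multiplicity = 2.
Every eigenvalue has geometric = algebraic multiplicity, so A is diagonalizable.

Yes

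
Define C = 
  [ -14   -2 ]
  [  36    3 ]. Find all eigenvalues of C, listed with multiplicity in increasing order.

-6, -5

Characteristic polynomial: p(λ) = λ^2 + 11λ + 30 = (λ + 5)(λ + 6).
Roots (with multiplicity): -6, -5.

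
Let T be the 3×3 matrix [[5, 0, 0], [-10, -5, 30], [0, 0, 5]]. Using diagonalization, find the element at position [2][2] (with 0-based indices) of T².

25

Characteristic polynomial: μ^3 - 5μ^2 - 25μ + 125 = (μ - 5)^2(μ + 5), so the eigenvalues are -5, 5, 5.
μ=5: eigenvector (0, 3, 1).
μ=-5: eigenvector (0, 1, 0).
μ=5: eigenvector (1, 5, 2).
P = [[0, 0, 1], [3, 1, 5], [1, 0, 2]], D = diag(5, -5, 5), P⁻¹ = [[-2, 0, 1], [1, 1, -3], [1, 0, 0]].
T² = P·diag(25, 25, 25)·P⁻¹ = [[25, 0, 0], [0, 25, 0], [0, 0, 25]].
The requested entry is 25.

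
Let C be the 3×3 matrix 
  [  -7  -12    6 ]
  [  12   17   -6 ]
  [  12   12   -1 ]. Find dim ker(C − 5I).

2

C − 5I = [[-12, -12, 6], [12, 12, -6], [12, 12, -6]].
This matrix has rank 1, so its null space has dimension 3 − 1 = 2.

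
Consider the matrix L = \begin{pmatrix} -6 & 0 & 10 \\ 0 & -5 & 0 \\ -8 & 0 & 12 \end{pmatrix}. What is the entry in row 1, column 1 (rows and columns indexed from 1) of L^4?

-944

Characteristic polynomial: μ^3 - μ^2 - 22μ + 40 = (μ - 4)(μ - 2)(μ + 5), so the eigenvalues are -5, 2, 4.
μ=4: eigenvector (1, 0, 1).
μ=-5: eigenvector (0, 1, 0).
μ=2: eigenvector (5, 0, 4).
P = [[1, 0, 5], [0, 1, 0], [1, 0, 4]], D = diag(4, -5, 2), P⁻¹ = [[-4, 0, 5], [0, 1, 0], [1, 0, -1]].
L⁴ = P·diag(256, 625, 16)·P⁻¹ = [[-944, 0, 1200], [0, 625, 0], [-960, 0, 1216]].
The requested entry is -944.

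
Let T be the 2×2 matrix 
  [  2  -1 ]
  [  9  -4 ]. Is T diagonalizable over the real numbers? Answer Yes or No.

Characteristic polynomial: p(r) = r^2 + 2r + 1 = (r + 1)^2.
r = -1 has algebraic multiplicity 2; rank(T + 1I) = 1, so geometric multiplicity = 1.
Geometric multiplicity < algebraic multiplicity, so T is not diagonalizable.

No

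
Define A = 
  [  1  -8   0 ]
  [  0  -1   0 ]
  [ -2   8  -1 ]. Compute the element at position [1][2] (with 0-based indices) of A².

Characteristic polynomial: r^3 + r^2 - r - 1 = (r - 1)(r + 1)^2, so the eigenvalues are -1, -1, 1.
r=1: eigenvector (1, 0, -1).
r=-1: eigenvector (4, 1, -4).
r=-1: eigenvector (0, 0, 1).
P = [[1, 4, 0], [0, 1, 0], [-1, -4, 1]], D = diag(1, -1, -1), P⁻¹ = [[1, -4, 0], [0, 1, 0], [1, 0, 1]].
A² = P·diag(1, 1, 1)·P⁻¹ = [[1, 0, 0], [0, 1, 0], [0, 0, 1]].
The requested entry is 0.

0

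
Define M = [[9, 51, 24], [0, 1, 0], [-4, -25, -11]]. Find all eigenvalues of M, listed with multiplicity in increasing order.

Characteristic polynomial: p(t) = t^3 + t^2 - 5t + 3 = (t - 1)^2(t + 3).
Roots (with multiplicity): -3, 1, 1.

-3, 1, 1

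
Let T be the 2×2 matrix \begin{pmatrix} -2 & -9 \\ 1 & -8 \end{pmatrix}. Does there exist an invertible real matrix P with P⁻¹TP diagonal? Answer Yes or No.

Characteristic polynomial: p(r) = r^2 + 10r + 25 = (r + 5)^2.
r = -5 has algebraic multiplicity 2; rank(T + 5I) = 1, so geometric multiplicity = 1.
Geometric multiplicity < algebraic multiplicity, so T is not diagonalizable.

No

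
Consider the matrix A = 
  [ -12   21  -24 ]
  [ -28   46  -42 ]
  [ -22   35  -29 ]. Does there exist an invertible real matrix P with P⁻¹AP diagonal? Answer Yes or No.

No

Characteristic polynomial: p(r) = r^3 - 5r^2 - 8r + 48 = (r - 4)^2(r + 3).
r = 4 has algebraic multiplicity 2; rank(A − 4I) = 2, so geometric multiplicity = 1.
Geometric multiplicity < algebraic multiplicity, so A is not diagonalizable.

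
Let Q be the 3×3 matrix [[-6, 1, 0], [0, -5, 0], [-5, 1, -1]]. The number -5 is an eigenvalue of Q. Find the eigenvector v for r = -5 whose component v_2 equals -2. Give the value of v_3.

-2

Q + 5I = [[-1, 1, 0], [0, 0, 0], [-5, 1, 4]].
Solving (Q + 5I)v = 0 gives the eigenspace spanned by (-2, -2, -2).
With v_2 = -2, v = (-2, -2, -2), so v_3 = -2.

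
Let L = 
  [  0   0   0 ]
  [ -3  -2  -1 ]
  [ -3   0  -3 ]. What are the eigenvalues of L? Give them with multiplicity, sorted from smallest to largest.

-3, -2, 0

Characteristic polynomial: p(s) = s^3 + 5s^2 + 6s = s(s + 2)(s + 3).
Roots (with multiplicity): -3, -2, 0.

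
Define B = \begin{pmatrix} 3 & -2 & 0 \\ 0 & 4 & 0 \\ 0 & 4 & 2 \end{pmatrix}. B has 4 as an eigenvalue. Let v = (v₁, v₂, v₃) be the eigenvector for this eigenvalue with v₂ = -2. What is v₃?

B − 4I = [[-1, -2, 0], [0, 0, 0], [0, 4, -2]].
Solving (B − 4I)v = 0 gives the eigenspace spanned by (4, -2, -4).
With v₂ = -2, v = (4, -2, -4), so v₃ = -4.

-4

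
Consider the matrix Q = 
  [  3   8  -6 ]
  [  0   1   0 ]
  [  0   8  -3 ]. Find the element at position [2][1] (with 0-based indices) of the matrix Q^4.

Characteristic polynomial: r^3 - r^2 - 9r + 9 = (r - 3)(r - 1)(r + 3), so the eigenvalues are -3, 1, 3.
r=3: eigenvector (1, 0, 0).
r=1: eigenvector (2, 1, 2).
r=-3: eigenvector (1, 0, 1).
P = [[1, 2, 1], [0, 1, 0], [0, 2, 1]], D = diag(3, 1, -3), P⁻¹ = [[1, 0, -1], [0, 1, 0], [0, -2, 1]].
Q⁴ = P·diag(81, 1, 81)·P⁻¹ = [[81, -160, 0], [0, 1, 0], [0, -160, 81]].
The requested entry is -160.

-160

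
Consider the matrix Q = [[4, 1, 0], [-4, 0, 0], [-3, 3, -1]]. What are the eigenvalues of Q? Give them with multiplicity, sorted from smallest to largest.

-1, 2, 2

Characteristic polynomial: p(r) = r^3 - 3r^2 + 4 = (r - 2)^2(r + 1).
Roots (with multiplicity): -1, 2, 2.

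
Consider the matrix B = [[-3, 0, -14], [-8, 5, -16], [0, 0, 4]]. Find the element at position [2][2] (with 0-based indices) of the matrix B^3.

Characteristic polynomial: s^3 - 6s^2 - 7s + 60 = (s - 5)(s - 4)(s + 3), so the eigenvalues are -3, 4, 5.
s=5: eigenvector (0, 1, 0).
s=-3: eigenvector (1, 1, 0).
s=4: eigenvector (-2, 0, 1).
P = [[0, 1, -2], [1, 1, 0], [0, 0, 1]], D = diag(5, -3, 4), P⁻¹ = [[-1, 1, -2], [1, 0, 2], [0, 0, 1]].
B³ = P·diag(125, -27, 64)·P⁻¹ = [[-27, 0, -182], [-152, 125, -304], [0, 0, 64]].
The requested entry is 64.

64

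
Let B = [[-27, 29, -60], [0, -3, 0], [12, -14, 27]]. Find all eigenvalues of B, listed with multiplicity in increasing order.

Characteristic polynomial: p(r) = r^3 + 3r^2 - 9r - 27 = (r - 3)(r + 3)^2.
Roots (with multiplicity): -3, -3, 3.

-3, -3, 3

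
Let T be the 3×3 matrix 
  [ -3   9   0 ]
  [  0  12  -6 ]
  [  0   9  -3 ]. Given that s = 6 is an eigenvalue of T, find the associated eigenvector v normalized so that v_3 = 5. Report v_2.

T − 6I = [[-9, 9, 0], [0, 6, -6], [0, 9, -9]].
Solving (T − 6I)v = 0 gives the eigenspace spanned by (5, 5, 5).
With v_3 = 5, v = (5, 5, 5), so v_2 = 5.

5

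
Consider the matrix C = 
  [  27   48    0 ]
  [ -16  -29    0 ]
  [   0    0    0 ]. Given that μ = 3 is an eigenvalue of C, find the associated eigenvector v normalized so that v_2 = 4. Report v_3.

C − 3I = [[24, 48, 0], [-16, -32, 0], [0, 0, -3]].
Solving (C − 3I)v = 0 gives the eigenspace spanned by (-8, 4, 0).
With v_2 = 4, v = (-8, 4, 0), so v_3 = 0.

0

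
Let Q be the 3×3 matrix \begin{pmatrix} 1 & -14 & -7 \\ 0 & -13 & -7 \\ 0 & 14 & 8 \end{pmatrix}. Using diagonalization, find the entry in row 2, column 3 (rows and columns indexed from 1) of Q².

35

Characteristic polynomial: λ^3 + 4λ^2 - 11λ + 6 = (λ - 1)^2(λ + 6), so the eigenvalues are -6, 1, 1.
λ=1: eigenvector (1, 0, 0).
λ=-6: eigenvector (1, 1, -1).
λ=1: eigenvector (-2, -1, 2).
P = [[1, 1, -2], [0, 1, -1], [0, -1, 2]], D = diag(1, -6, 1), P⁻¹ = [[1, 0, 1], [0, 2, 1], [0, 1, 1]].
Q² = P·diag(1, 36, 1)·P⁻¹ = [[1, 70, 35], [0, 71, 35], [0, -70, -34]].
The requested entry is 35.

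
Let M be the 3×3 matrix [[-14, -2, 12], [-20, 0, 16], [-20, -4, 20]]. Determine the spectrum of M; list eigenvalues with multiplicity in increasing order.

Characteristic polynomial: p(λ) = λ^3 - 6λ^2 - 16λ + 96 = (λ - 6)(λ - 4)(λ + 4).
Roots (with multiplicity): -4, 4, 6.

-4, 4, 6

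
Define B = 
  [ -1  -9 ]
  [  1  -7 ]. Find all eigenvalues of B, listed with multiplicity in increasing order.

Characteristic polynomial: p(s) = s^2 + 8s + 16 = (s + 4)^2.
Roots (with multiplicity): -4, -4.

-4, -4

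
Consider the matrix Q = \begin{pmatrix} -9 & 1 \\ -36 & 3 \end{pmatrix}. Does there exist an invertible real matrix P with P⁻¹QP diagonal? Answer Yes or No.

Characteristic polynomial: p(r) = r^2 + 6r + 9 = (r + 3)^2.
r = -3 has algebraic multiplicity 2; rank(Q + 3I) = 1, so geometric multiplicity = 1.
Geometric multiplicity < algebraic multiplicity, so Q is not diagonalizable.

No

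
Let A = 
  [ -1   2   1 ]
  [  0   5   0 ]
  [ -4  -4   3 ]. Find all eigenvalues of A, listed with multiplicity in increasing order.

Characteristic polynomial: p(λ) = λ^3 - 7λ^2 + 11λ - 5 = (λ - 5)(λ - 1)^2.
Roots (with multiplicity): 1, 1, 5.

1, 1, 5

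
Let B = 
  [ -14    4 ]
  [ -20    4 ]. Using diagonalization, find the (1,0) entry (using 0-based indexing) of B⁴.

Characteristic polynomial: λ^2 + 10λ + 24 = (λ + 4)(λ + 6), so the eigenvalues are -6, -4.
λ=-4: eigenvector (-2, -5).
λ=-6: eigenvector (-1, -2).
P = [[-2, -1], [-5, -2]], D = diag(-4, -6), P⁻¹ = [[2, -1], [-5, 2]].
B⁴ = P·diag(256, 1296)·P⁻¹ = [[5456, -2080], [10400, -3904]].
The requested entry is 10400.

10400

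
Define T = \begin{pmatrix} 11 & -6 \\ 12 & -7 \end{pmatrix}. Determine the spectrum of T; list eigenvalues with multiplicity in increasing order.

-1, 5

Characteristic polynomial: p(r) = r^2 - 4r - 5 = (r - 5)(r + 1).
Roots (with multiplicity): -1, 5.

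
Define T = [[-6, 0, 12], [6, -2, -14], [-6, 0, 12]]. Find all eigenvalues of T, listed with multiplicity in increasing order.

Characteristic polynomial: p(s) = s^3 - 4s^2 - 12s = s(s - 6)(s + 2).
Roots (with multiplicity): -2, 0, 6.

-2, 0, 6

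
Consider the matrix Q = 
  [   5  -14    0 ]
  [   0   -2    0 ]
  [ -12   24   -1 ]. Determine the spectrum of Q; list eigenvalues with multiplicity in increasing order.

-2, -1, 5

Characteristic polynomial: p(r) = r^3 - 2r^2 - 13r - 10 = (r - 5)(r + 1)(r + 2).
Roots (with multiplicity): -2, -1, 5.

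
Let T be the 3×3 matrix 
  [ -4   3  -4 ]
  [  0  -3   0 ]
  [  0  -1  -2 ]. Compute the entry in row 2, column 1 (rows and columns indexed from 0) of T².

5

Characteristic polynomial: λ^3 + 9λ^2 + 26λ + 24 = (λ + 2)(λ + 3)(λ + 4), so the eigenvalues are -4, -3, -2.
λ=-4: eigenvector (1, 0, 0).
λ=-3: eigenvector (-1, 1, 1).
λ=-2: eigenvector (-2, 0, 1).
P = [[1, -1, -2], [0, 1, 0], [0, 1, 1]], D = diag(-4, -3, -2), P⁻¹ = [[1, -1, 2], [0, 1, 0], [0, -1, 1]].
T² = P·diag(16, 9, 4)·P⁻¹ = [[16, -17, 24], [0, 9, 0], [0, 5, 4]].
The requested entry is 5.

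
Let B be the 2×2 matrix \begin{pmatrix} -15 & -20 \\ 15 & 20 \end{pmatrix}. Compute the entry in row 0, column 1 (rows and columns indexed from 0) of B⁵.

Characteristic polynomial: λ^2 - 5λ = λ(λ - 5), so the eigenvalues are 0, 5.
λ=0: eigenvector (4, -3).
λ=5: eigenvector (1, -1).
P = [[4, 1], [-3, -1]], D = diag(0, 5), P⁻¹ = [[1, 1], [-3, -4]].
B⁵ = P·diag(0, 3125)·P⁻¹ = [[-9375, -12500], [9375, 12500]].
The requested entry is -12500.

-12500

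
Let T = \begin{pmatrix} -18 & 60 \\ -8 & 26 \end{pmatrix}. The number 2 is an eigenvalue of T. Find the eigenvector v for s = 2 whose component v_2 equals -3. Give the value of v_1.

T − 2I = [[-20, 60], [-8, 24]].
Solving (T − 2I)v = 0 gives the eigenspace spanned by (-9, -3).
With v_2 = -3, v = (-9, -3), so v_1 = -9.

-9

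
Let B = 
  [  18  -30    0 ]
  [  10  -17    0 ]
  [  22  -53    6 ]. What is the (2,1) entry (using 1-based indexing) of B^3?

Characteristic polynomial: μ^3 - 7μ^2 + 36 = (μ - 6)(μ - 3)(μ + 2), so the eigenvalues are -2, 3, 6.
μ=-2: eigenvector (-3, -2, -5).
μ=3: eigenvector (2, 1, 3).
μ=6: eigenvector (0, 0, 1).
P = [[-3, 2, 0], [-2, 1, 0], [-5, 3, 1]], D = diag(-2, 3, 6), P⁻¹ = [[1, -2, 0], [2, -3, 0], [-1, -1, 1]].
B³ = P·diag(-8, 27, 216)·P⁻¹ = [[132, -210, 0], [70, -113, 0], [-14, -539, 216]].
The requested entry is 70.

70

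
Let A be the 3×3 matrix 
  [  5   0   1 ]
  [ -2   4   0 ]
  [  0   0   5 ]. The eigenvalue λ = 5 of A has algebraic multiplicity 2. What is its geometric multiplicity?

A − 5I = [[0, 0, 1], [-2, -1, 0], [0, 0, 0]].
This matrix has rank 2, so its null space has dimension 3 − 2 = 1.

1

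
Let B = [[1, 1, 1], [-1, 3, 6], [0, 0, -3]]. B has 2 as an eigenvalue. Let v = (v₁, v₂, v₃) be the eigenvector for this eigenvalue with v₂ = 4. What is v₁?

B − 2I = [[-1, 1, 1], [-1, 1, 6], [0, 0, -5]].
Solving (B − 2I)v = 0 gives the eigenspace spanned by (4, 4, 0).
With v₂ = 4, v = (4, 4, 0), so v₁ = 4.

4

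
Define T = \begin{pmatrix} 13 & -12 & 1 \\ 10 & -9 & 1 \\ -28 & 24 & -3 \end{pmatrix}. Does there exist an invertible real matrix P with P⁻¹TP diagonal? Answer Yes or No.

Characteristic polynomial: p(μ) = μ^3 - μ^2 - 5μ - 3 = (μ - 3)(μ + 1)^2.
μ = -1 has algebraic multiplicity 2; rank(T + 1I) = 2, so geometric multiplicity = 1.
Geometric multiplicity < algebraic multiplicity, so T is not diagonalizable.

No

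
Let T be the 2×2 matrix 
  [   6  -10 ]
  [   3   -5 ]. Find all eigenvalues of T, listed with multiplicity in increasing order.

0, 1

Characteristic polynomial: p(μ) = μ^2 - μ = μ(μ - 1).
Roots (with multiplicity): 0, 1.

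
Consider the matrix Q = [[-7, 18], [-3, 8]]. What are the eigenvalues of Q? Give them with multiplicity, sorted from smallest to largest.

-1, 2

Characteristic polynomial: p(t) = t^2 - t - 2 = (t - 2)(t + 1).
Roots (with multiplicity): -1, 2.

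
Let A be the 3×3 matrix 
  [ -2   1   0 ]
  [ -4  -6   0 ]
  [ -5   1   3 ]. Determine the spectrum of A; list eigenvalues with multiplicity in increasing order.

Characteristic polynomial: p(s) = s^3 + 5s^2 - 8s - 48 = (s - 3)(s + 4)^2.
Roots (with multiplicity): -4, -4, 3.

-4, -4, 3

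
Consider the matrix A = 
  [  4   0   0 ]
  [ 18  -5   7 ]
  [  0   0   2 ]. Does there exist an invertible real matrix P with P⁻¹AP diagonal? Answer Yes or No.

Characteristic polynomial: p(t) = t^3 - t^2 - 22t + 40 = (t - 4)(t - 2)(t + 5).
All 3 eigenvalues are distinct, so A is diagonalizable.

Yes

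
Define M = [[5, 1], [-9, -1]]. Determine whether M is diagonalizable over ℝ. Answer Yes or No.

No

Characteristic polynomial: p(s) = s^2 - 4s + 4 = (s - 2)^2.
s = 2 has algebraic multiplicity 2; rank(M − 2I) = 1, so geometric multiplicity = 1.
Geometric multiplicity < algebraic multiplicity, so M is not diagonalizable.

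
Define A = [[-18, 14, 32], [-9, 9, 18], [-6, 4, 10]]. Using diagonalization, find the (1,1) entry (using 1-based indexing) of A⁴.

-66

Characteristic polynomial: t^3 - t^2 - 6t = t(t - 3)(t + 2), so the eigenvalues are -2, 0, 3.
t=-2: eigenvector (2, 0, 1).
t=3: eigenvector (2, 3, 0).
t=0: eigenvector (-1, 1, -1).
P = [[2, 2, -1], [0, 3, 1], [1, 0, -1]], D = diag(-2, 3, 0), P⁻¹ = [[3, -2, -5], [-1, 1, 2], [3, -2, -6]].
A⁴ = P·diag(16, 81, 0)·P⁻¹ = [[-66, 98, 164], [-243, 243, 486], [48, -32, -80]].
The requested entry is -66.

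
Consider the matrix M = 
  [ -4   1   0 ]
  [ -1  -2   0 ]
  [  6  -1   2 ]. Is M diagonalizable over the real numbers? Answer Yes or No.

Characteristic polynomial: p(t) = t^3 + 4t^2 - 3t - 18 = (t - 2)(t + 3)^2.
t = -3 has algebraic multiplicity 2; rank(M + 3I) = 2, so geometric multiplicity = 1.
Geometric multiplicity < algebraic multiplicity, so M is not diagonalizable.

No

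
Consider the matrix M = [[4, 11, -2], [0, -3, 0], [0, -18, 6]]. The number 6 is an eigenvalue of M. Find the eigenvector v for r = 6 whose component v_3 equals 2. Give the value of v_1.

-2

M − 6I = [[-2, 11, -2], [0, -9, 0], [0, -18, 0]].
Solving (M − 6I)v = 0 gives the eigenspace spanned by (-2, 0, 2).
With v_3 = 2, v = (-2, 0, 2), so v_1 = -2.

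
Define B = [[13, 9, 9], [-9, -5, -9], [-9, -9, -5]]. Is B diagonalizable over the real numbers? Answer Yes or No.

Yes

Characteristic polynomial: p(s) = s^3 - 3s^2 - 24s + 80 = (s - 4)^2(s + 5).
s = 4 has algebraic multiplicity 2; rank(B − 4I) = 1, so geometric multiplicity = 2.
Every eigenvalue has geometric = algebraic multiplicity, so B is diagonalizable.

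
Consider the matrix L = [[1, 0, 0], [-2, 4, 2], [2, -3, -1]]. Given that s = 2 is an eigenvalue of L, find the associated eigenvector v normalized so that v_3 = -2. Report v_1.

L − 2I = [[-1, 0, 0], [-2, 2, 2], [2, -3, -3]].
Solving (L − 2I)v = 0 gives the eigenspace spanned by (0, 2, -2).
With v_3 = -2, v = (0, 2, -2), so v_1 = 0.

0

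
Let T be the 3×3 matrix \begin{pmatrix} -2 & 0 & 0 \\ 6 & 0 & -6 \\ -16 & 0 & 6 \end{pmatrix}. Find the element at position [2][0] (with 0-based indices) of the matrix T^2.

-64

Characteristic polynomial: μ^3 - 4μ^2 - 12μ = μ(μ - 6)(μ + 2), so the eigenvalues are -2, 0, 6.
μ=0: eigenvector (0, 1, 0).
μ=-2: eigenvector (1, 3, 2).
μ=6: eigenvector (0, -1, 1).
P = [[0, 1, 0], [1, 3, -1], [0, 2, 1]], D = diag(0, -2, 6), P⁻¹ = [[-5, 1, 1], [1, 0, 0], [-2, 0, 1]].
T² = P·diag(0, 4, 36)·P⁻¹ = [[4, 0, 0], [84, 0, -36], [-64, 0, 36]].
The requested entry is -64.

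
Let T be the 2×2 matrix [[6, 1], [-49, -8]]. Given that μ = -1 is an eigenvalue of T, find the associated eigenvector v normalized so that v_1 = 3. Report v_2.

-21

T + 1I = [[7, 1], [-49, -7]].
Solving (T + 1I)v = 0 gives the eigenspace spanned by (3, -21).
With v_1 = 3, v = (3, -21), so v_2 = -21.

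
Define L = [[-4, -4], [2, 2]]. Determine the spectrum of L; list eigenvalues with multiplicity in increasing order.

Characteristic polynomial: p(s) = s^2 + 2s = s(s + 2).
Roots (with multiplicity): -2, 0.

-2, 0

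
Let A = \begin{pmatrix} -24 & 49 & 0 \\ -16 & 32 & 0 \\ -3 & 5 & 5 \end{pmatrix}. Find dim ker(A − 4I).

A − 4I = [[-28, 49, 0], [-16, 28, 0], [-3, 5, 1]].
This matrix has rank 2, so its null space has dimension 3 − 2 = 1.

1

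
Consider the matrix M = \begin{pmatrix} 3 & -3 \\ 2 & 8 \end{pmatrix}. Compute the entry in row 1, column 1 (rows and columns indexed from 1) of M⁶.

-46437

Characteristic polynomial: λ^2 - 11λ + 30 = (λ - 6)(λ - 5), so the eigenvalues are 5, 6.
λ=5: eigenvector (3, -2).
λ=6: eigenvector (1, -1).
P = [[3, 1], [-2, -1]], D = diag(5, 6), P⁻¹ = [[1, 1], [-2, -3]].
M⁶ = P·diag(15625, 46656)·P⁻¹ = [[-46437, -93093], [62062, 108718]].
The requested entry is -46437.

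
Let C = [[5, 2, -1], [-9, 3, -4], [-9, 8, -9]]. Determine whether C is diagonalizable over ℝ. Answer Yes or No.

No

Characteristic polynomial: p(r) = r^3 + r^2 - 16r + 20 = (r - 2)^2(r + 5).
r = 2 has algebraic multiplicity 2; rank(C − 2I) = 2, so geometric multiplicity = 1.
Geometric multiplicity < algebraic multiplicity, so C is not diagonalizable.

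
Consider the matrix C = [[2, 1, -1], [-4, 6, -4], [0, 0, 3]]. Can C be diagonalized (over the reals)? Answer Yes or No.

Characteristic polynomial: p(μ) = μ^3 - 11μ^2 + 40μ - 48 = (μ - 4)^2(μ - 3).
μ = 4 has algebraic multiplicity 2; rank(C − 4I) = 2, so geometric multiplicity = 1.
Geometric multiplicity < algebraic multiplicity, so C is not diagonalizable.

No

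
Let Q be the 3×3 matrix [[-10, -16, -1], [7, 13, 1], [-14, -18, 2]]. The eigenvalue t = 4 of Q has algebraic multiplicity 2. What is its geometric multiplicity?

Q − 4I = [[-14, -16, -1], [7, 9, 1], [-14, -18, -2]].
This matrix has rank 2, so its null space has dimension 3 − 2 = 1.

1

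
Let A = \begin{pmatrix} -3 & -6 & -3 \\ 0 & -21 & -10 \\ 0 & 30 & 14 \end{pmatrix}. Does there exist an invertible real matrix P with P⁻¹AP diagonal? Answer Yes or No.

Characteristic polynomial: p(μ) = μ^3 + 10μ^2 + 27μ + 18 = (μ + 1)(μ + 3)(μ + 6).
All 3 eigenvalues are distinct, so A is diagonalizable.

Yes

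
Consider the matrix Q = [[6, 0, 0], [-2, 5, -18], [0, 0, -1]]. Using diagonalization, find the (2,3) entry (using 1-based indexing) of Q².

-72

Characteristic polynomial: μ^3 - 10μ^2 + 19μ + 30 = (μ - 6)(μ - 5)(μ + 1), so the eigenvalues are -1, 5, 6.
μ=5: eigenvector (0, 1, 0).
μ=6: eigenvector (1, -2, 0).
μ=-1: eigenvector (0, 3, 1).
P = [[0, 1, 0], [1, -2, 3], [0, 0, 1]], D = diag(5, 6, -1), P⁻¹ = [[2, 1, -3], [1, 0, 0], [0, 0, 1]].
Q² = P·diag(25, 36, 1)·P⁻¹ = [[36, 0, 0], [-22, 25, -72], [0, 0, 1]].
The requested entry is -72.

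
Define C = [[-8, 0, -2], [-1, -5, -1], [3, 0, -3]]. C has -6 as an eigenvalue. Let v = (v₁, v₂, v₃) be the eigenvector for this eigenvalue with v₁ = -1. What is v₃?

C + 6I = [[-2, 0, -2], [-1, 1, -1], [3, 0, 3]].
Solving (C + 6I)v = 0 gives the eigenspace spanned by (-1, 0, 1).
With v₁ = -1, v = (-1, 0, 1), so v₃ = 1.

1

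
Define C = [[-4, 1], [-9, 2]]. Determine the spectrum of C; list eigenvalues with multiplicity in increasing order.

-1, -1

Characteristic polynomial: p(μ) = μ^2 + 2μ + 1 = (μ + 1)^2.
Roots (with multiplicity): -1, -1.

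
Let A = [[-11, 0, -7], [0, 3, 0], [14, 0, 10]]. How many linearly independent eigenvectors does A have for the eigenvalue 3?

A − 3I = [[-14, 0, -7], [0, 0, 0], [14, 0, 7]].
This matrix has rank 1, so its null space has dimension 3 − 1 = 2.

2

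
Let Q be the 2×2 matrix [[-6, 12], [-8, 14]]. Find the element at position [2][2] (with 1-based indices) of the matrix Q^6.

Characteristic polynomial: λ^2 - 8λ + 12 = (λ - 6)(λ - 2), so the eigenvalues are 2, 6.
λ=2: eigenvector (3, 2).
λ=6: eigenvector (1, 1).
P = [[3, 1], [2, 1]], D = diag(2, 6), P⁻¹ = [[1, -1], [-2, 3]].
Q⁶ = P·diag(64, 46656)·P⁻¹ = [[-93120, 139776], [-93184, 139840]].
The requested entry is 139840.

139840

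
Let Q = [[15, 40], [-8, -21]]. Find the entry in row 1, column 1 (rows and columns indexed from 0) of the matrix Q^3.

-621

Characteristic polynomial: t^2 + 6t + 5 = (t + 1)(t + 5), so the eigenvalues are -5, -1.
t=-5: eigenvector (-2, 1).
t=-1: eigenvector (5, -2).
P = [[-2, 5], [1, -2]], D = diag(-5, -1), P⁻¹ = [[2, 5], [1, 2]].
Q³ = P·diag(-125, -1)·P⁻¹ = [[495, 1240], [-248, -621]].
The requested entry is -621.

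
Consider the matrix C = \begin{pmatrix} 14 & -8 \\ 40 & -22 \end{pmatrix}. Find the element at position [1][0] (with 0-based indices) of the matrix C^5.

77440

Characteristic polynomial: λ^2 + 8λ + 12 = (λ + 2)(λ + 6), so the eigenvalues are -6, -2.
λ=-2: eigenvector (1, 2).
λ=-6: eigenvector (2, 5).
P = [[1, 2], [2, 5]], D = diag(-2, -6), P⁻¹ = [[5, -2], [-2, 1]].
C⁵ = P·diag(-32, -7776)·P⁻¹ = [[30944, -15488], [77440, -38752]].
The requested entry is 77440.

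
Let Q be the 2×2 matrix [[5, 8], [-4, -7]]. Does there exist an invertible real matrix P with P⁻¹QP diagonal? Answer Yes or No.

Characteristic polynomial: p(μ) = μ^2 + 2μ - 3 = (μ - 1)(μ + 3).
All 2 eigenvalues are distinct, so Q is diagonalizable.

Yes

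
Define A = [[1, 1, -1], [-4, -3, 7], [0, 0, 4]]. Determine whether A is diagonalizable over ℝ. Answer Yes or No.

Characteristic polynomial: p(t) = t^3 - 2t^2 - 7t - 4 = (t - 4)(t + 1)^2.
t = -1 has algebraic multiplicity 2; rank(A + 1I) = 2, so geometric multiplicity = 1.
Geometric multiplicity < algebraic multiplicity, so A is not diagonalizable.

No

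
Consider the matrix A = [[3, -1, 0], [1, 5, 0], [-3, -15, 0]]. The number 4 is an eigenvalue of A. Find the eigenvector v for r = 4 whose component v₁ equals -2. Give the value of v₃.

A − 4I = [[-1, -1, 0], [1, 1, 0], [-3, -15, -4]].
Solving (A − 4I)v = 0 gives the eigenspace spanned by (-2, 2, -6).
With v₁ = -2, v = (-2, 2, -6), so v₃ = -6.

-6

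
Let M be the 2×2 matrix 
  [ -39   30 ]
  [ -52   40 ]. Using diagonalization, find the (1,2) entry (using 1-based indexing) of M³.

Characteristic polynomial: λ^2 - λ = λ(λ - 1), so the eigenvalues are 0, 1.
λ=0: eigenvector (10, 13).
λ=1: eigenvector (3, 4).
P = [[10, 3], [13, 4]], D = diag(0, 1), P⁻¹ = [[4, -3], [-13, 10]].
M³ = P·diag(0, 1)·P⁻¹ = [[-39, 30], [-52, 40]].
The requested entry is 30.

30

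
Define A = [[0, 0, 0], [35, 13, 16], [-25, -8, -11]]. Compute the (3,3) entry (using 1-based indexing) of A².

-7

Characteristic polynomial: μ^3 - 2μ^2 - 15μ = μ(μ - 5)(μ + 3), so the eigenvalues are -3, 0, 5.
μ=0: eigenvector (1, 1, -3).
μ=5: eigenvector (0, 2, -1).
μ=-3: eigenvector (0, 1, -1).
P = [[1, 0, 0], [1, 2, 1], [-3, -1, -1]], D = diag(0, 5, -3), P⁻¹ = [[1, 0, 0], [2, 1, 1], [-5, -1, -2]].
A² = P·diag(0, 25, 9)·P⁻¹ = [[0, 0, 0], [55, 41, 32], [-5, -16, -7]].
The requested entry is -7.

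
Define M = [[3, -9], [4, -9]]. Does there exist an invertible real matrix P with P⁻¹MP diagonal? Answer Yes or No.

No

Characteristic polynomial: p(r) = r^2 + 6r + 9 = (r + 3)^2.
r = -3 has algebraic multiplicity 2; rank(M + 3I) = 1, so geometric multiplicity = 1.
Geometric multiplicity < algebraic multiplicity, so M is not diagonalizable.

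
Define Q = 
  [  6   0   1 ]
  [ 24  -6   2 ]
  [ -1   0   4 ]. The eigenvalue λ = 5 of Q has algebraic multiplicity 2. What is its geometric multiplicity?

1

Q − 5I = [[1, 0, 1], [24, -11, 2], [-1, 0, -1]].
This matrix has rank 2, so its null space has dimension 3 − 2 = 1.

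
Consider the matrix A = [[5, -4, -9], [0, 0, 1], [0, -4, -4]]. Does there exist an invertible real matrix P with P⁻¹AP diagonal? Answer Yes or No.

Characteristic polynomial: p(r) = r^3 - r^2 - 16r - 20 = (r - 5)(r + 2)^2.
r = -2 has algebraic multiplicity 2; rank(A + 2I) = 2, so geometric multiplicity = 1.
Geometric multiplicity < algebraic multiplicity, so A is not diagonalizable.

No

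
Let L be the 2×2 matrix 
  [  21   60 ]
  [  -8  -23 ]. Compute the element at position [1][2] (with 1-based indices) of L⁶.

-10920

Characteristic polynomial: r^2 + 2r - 3 = (r - 1)(r + 3), so the eigenvalues are -3, 1.
r=-3: eigenvector (-5, 2).
r=1: eigenvector (-3, 1).
P = [[-5, -3], [2, 1]], D = diag(-3, 1), P⁻¹ = [[1, 3], [-2, -5]].
L⁶ = P·diag(729, 1)·P⁻¹ = [[-3639, -10920], [1456, 4369]].
The requested entry is -10920.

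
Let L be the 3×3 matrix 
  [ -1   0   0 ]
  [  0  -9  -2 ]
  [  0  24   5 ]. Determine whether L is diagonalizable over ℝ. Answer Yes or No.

Yes

Characteristic polynomial: p(s) = s^3 + 5s^2 + 7s + 3 = (s + 1)^2(s + 3).
s = -1 has algebraic multiplicity 2; rank(L + 1I) = 1, so geometric multiplicity = 2.
Every eigenvalue has geometric = algebraic multiplicity, so L is diagonalizable.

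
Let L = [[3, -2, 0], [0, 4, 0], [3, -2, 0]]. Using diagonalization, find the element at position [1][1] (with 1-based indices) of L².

9

Characteristic polynomial: t^3 - 7t^2 + 12t = t(t - 4)(t - 3), so the eigenvalues are 0, 3, 4.
t=0: eigenvector (0, 0, 1).
t=4: eigenvector (-2, 1, -2).
t=3: eigenvector (1, 0, 1).
P = [[0, -2, 1], [0, 1, 0], [1, -2, 1]], D = diag(0, 4, 3), P⁻¹ = [[-1, 0, 1], [0, 1, 0], [1, 2, 0]].
L² = P·diag(0, 16, 9)·P⁻¹ = [[9, -14, 0], [0, 16, 0], [9, -14, 0]].
The requested entry is 9.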